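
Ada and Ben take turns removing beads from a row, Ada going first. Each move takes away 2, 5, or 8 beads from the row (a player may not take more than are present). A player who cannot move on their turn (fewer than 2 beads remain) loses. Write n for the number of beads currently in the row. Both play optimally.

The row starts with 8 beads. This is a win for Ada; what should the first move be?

Remove 8, leaving 0.

Build the W/L table. Terminal = L. A non-terminal position is W if it has a move to some L; otherwise it is L.
n=0: no move → L
n=1: no move → L
n=2: W (go to 0, an L position)
n=3: W (go to 1, an L position)
n=4: L (sole option 2(W) is W)
n=5: W (go to 0, an L position)
n=6: W (go to 4, an L position)
n=7: L (options 5(W), 2(W) are all W)
n=8: W (go to 0, an L position)
From 8, the L positions reachable in one move are: 0.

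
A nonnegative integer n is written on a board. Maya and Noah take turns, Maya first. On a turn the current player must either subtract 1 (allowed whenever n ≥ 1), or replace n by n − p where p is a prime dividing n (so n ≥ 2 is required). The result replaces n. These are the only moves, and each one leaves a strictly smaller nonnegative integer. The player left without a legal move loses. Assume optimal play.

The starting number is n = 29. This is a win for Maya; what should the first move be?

Label each position W (a win for the player to move) or L (a loss). A position with no legal move is L; any other position is W exactly when some move reaches an L, and L when every move reaches a W.
n=0: no move → L
n=1: can move to 0, which is L ⇒ W
n=2: can move to 0, which is L ⇒ W
n=3: can move to 0, which is L ⇒ W
n=4: moves to 2(W), 3(W); every one is W ⇒ L
n=5: can move to 0, which is L ⇒ W
n=6: can move to 4, which is L ⇒ W
n=7: can move to 0, which is L ⇒ W
n=8: moves to 6(W), 7(W); every one is W ⇒ L
n=9: can move to 8, which is L ⇒ W
n=10: can move to 8, which is L ⇒ W
n=11: can move to 0, which is L ⇒ W
n=12: moves to 9(W), 10(W), 11(W); every one is W ⇒ L
n=13: can move to 0, which is L ⇒ W
n=14: can move to 12, which is L ⇒ W
n=15: can move to 12, which is L ⇒ W
n=16: moves to 14(W), 15(W); every one is W ⇒ L
n=17: can move to 0, which is L ⇒ W
n=18: can move to 16, which is L ⇒ W
n=19: can move to 0, which is L ⇒ W
n=20: moves to 15(W), 18(W), 19(W); every one is W ⇒ L
n=21: can move to 20, which is L ⇒ W
n=22: can move to 20, which is L ⇒ W
n=23: can move to 0, which is L ⇒ W
n=24: moves to 21(W), 22(W), 23(W); every one is W ⇒ L
n=25: can move to 20, which is L ⇒ W
n=26: can move to 24, which is L ⇒ W
n=27: can move to 24, which is L ⇒ W
n=28: moves to 21(W), 26(W), 27(W); every one is W ⇒ L
n=29: can move to 0, which is L ⇒ W
From 29, the L positions reachable in one move are: 0, 28. Any move reaching one of these is winning.

Move to 0.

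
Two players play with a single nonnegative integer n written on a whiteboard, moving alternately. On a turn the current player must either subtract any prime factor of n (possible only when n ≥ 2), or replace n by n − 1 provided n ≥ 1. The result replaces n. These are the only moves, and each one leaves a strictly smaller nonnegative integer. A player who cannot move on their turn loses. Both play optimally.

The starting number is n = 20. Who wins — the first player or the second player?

Compute win/loss labels from the base case upward. A position with no move is L. Any other position is W if it can reach an L in one move, else L.
n=0: no move → L
n=1: W (go to 0, an L position)
n=2: W (go to 0, an L position)
n=3: W (go to 0, an L position)
n=4: L (options 2(W), 3(W) are all W)
n=5: W (go to 0, an L position)
n=6: W (go to 4, an L position)
n=7: W (go to 0, an L position)
n=8: L (options 6(W), 7(W) are all W)
n=9: W (go to 8, an L position)
n=10: W (go to 8, an L position)
n=11: W (go to 0, an L position)
n=12: L (options 9(W), 10(W), 11(W) are all W)
n=13: W (go to 0, an L position)
n=14: W (go to 12, an L position)
n=15: W (go to 12, an L position)
n=16: L (options 14(W), 15(W) are all W)
n=17: W (go to 0, an L position)
n=18: W (go to 16, an L position)
n=19: W (go to 0, an L position)
n=20: L (options 15(W), 18(W), 19(W) are all W)
The starting position 20 is L: whatever the player to move does, the opponent receives a W position.

The second player wins.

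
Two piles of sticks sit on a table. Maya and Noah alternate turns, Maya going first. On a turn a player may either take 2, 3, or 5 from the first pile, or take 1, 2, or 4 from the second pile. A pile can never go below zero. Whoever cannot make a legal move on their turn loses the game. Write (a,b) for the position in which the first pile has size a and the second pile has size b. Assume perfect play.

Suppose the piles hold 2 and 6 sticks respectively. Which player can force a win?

Label each position W (a win for the player to move) or L (a loss). A position with no legal move is L; any other position is W exactly when some move reaches an L, and L when every move reaches a W.
No move ever increases a pile, so every position that can arise here has a ≤ 2 and b ≤ 6; it is enough to label the cells with 0 ≤ a ≤ 2 and 0 ≤ b ≤ 6.
Every move lowers a or b (never raises either), so fill the grid row by row in increasing a, and left to right within a row: each cell's successors are then already labelled.
      b=0  b=1  b=2  b=3  b=4  b=5  b=6
a=0:    L    W    W    L    W    W    L
a=1:    L    W    W    L    W    W    L
a=2:    W    L    W    W    L    W    W
Cells with no legal move (terminal, hence L): (0,0), (1,0).
The remaining L cells, each justified by listing all of its moves:
(0,3): L (options (0,2)(W), (0,1)(W) are all W)
(0,6): L (options (0,5)(W), (0,4)(W), (0,2)(W) are all W)
(1,3): L (options (1,2)(W), (1,1)(W) are all W)
(1,6): L (options (1,5)(W), (1,4)(W), (1,2)(W) are all W)
(2,1): L (options (0,1)(W), (2,0)(W) are all W)
(2,4): L (options (0,4)(W), (2,3)(W), (2,2)(W), (2,0)(W) are all W)
Every other cell has at least one move into one of the L cells above, so it is W.
From (2,6) Maya can move to (0,6), reaching an L position.

Maya wins.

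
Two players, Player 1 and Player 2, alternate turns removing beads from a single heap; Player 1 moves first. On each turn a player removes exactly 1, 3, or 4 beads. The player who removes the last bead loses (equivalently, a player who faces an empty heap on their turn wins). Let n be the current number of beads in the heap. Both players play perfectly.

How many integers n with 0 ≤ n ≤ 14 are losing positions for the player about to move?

4

Positions with no move are W. A position that does have a move is losing for the player to move precisely when every available move leads to a winning position for the opponent. Fill in the labels:
n=0: no move; the opponent has just taken the last bead and therefore loses → W
n=1: only reaches 0(W), which is W → L
n=2: reaches L-position 1 → W
n=3: only reaches 2(W), 0(W), all W → L
n=4: reaches L-position 3 → W
n=5: reaches L-position 1 → W
n=6: reaches L-position 3 → W
n=7: reaches L-position 3 → W
n=8: only reaches 7(W), 5(W), 4(W), all W → L
n=9: reaches L-position 8 → W
n=10: only reaches 9(W), 7(W), 6(W), all W → L
n=11: reaches L-position 10 → W
n=12: reaches L-position 8 → W
n=13: reaches L-position 10 → W
n=14: reaches L-position 10 → W
L entries with 0 ≤ n ≤ 14: n = 1, 3, 8, 10; that makes 4.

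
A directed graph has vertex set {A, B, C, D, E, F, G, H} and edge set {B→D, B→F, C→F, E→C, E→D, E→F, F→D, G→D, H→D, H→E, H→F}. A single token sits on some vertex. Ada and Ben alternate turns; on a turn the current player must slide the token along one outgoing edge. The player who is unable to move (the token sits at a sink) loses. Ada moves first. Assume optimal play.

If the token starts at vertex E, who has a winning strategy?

Compute win/loss labels from the base case upward. A position with no move is L. Any other position is W if it can reach an L in one move, else L.
Every edge goes from a vertex to one that appears earlier in the order A, D, F, G, B, C, E, H, so processing vertices in that order labels each vertex after all of its successors.
A: no outgoing edge → L
D: no outgoing edge → L
F: →D(L), so W
G: →D(L), so W
B: →D(L), so W
C: →F(W) only, which is W, so L
E: →C(L), so W
H: →D(L), so W
From E Ada can move to C, reaching an L position.

Ada wins.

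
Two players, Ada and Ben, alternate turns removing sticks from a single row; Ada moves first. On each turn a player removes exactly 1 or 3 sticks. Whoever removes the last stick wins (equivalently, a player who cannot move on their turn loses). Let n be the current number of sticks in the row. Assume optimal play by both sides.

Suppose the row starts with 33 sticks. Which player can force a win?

Build the W/L table. Terminal = L. A non-terminal position is W if it has a move to some L; otherwise it is L.
n=0: no move → L
n=1: can move to 0, which is L ⇒ W
n=2: the only move is to 1(W), a W ⇒ L
n=3: can move to 2, which is L ⇒ W
n=4: moves to 3(W), 1(W); every one is W ⇒ L
n=5: can move to 4, which is L ⇒ W
n=6: moves to 5(W), 3(W); every one is W ⇒ L
n=7: can move to 6, which is L ⇒ W
n=8: moves to 7(W), 5(W); every one is W ⇒ L
n=9: can move to 8, which is L ⇒ W
n=10: moves to 9(W), 7(W); every one is W ⇒ L
n=11: can move to 10, which is L ⇒ W
n=12: moves to 11(W), 9(W); every one is W ⇒ L
n=13: can move to 12, which is L ⇒ W
n=14: moves to 13(W), 11(W); every one is W ⇒ L
n=15: can move to 14, which is L ⇒ W
n=16: moves to 15(W), 13(W); every one is W ⇒ L
n=17: can move to 16, which is L ⇒ W
n=18: moves to 17(W), 15(W); every one is W ⇒ L
n=19: can move to 18, which is L ⇒ W
n=20: moves to 19(W), 17(W); every one is W ⇒ L
n=21: can move to 20, which is L ⇒ W
n=22: moves to 21(W), 19(W); every one is W ⇒ L
n=23: can move to 22, which is L ⇒ W
n=24: moves to 23(W), 21(W); every one is W ⇒ L
n=25: can move to 24, which is L ⇒ W
n=26: moves to 25(W), 23(W); every one is W ⇒ L
n=27: can move to 26, which is L ⇒ W
n=28: moves to 27(W), 25(W); every one is W ⇒ L
n=29: can move to 28, which is L ⇒ W
n=30: moves to 29(W), 27(W); every one is W ⇒ L
n=31: can move to 30, which is L ⇒ W
n=32: moves to 31(W), 29(W); every one is W ⇒ L
n=33: can move to 32, which is L ⇒ W
The starting position 33 is W: Ada should remove 1, leaving 32, handing over an L position.

Ada wins.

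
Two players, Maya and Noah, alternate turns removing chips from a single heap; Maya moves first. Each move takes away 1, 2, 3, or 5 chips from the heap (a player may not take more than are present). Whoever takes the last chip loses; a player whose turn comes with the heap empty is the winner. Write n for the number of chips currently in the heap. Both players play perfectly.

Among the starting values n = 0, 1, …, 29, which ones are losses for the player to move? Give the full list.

Compute win/loss labels from the base case upward. A position with no move is W. Any other position is W if it can reach an L in one move, else L.
n=0: no move; the opponent has just taken the last chip and therefore loses → W
n=1: only reaches 0(W), which is W → L
n=2: reaches L-position 1 → W
n=3: reaches L-position 1 → W
n=4: reaches L-position 1 → W
n=5: only reaches 4(W), 3(W), 2(W), 0(W), all W → L
n=6: reaches L-position 5 → W
n=7: reaches L-position 5 → W
n=8: reaches L-position 5 → W
n=9: only reaches 8(W), 7(W), 6(W), 4(W), all W → L
n=10: reaches L-position 9 → W
n=11: reaches L-position 9 → W
n=12: reaches L-position 9 → W
n=13: only reaches 12(W), 11(W), 10(W), 8(W), all W → L
n=14: reaches L-position 13 → W
n=15: reaches L-position 13 → W
n=16: reaches L-position 13 → W
n=17: only reaches 16(W), 15(W), 14(W), 12(W), all W → L
n=18: reaches L-position 17 → W
n=19: reaches L-position 17 → W
n=20: reaches L-position 17 → W
n=21: only reaches 20(W), 19(W), 18(W), 16(W), all W → L
n=22: reaches L-position 21 → W
n=23: reaches L-position 21 → W
n=24: reaches L-position 21 → W
n=25: only reaches 24(W), 23(W), 22(W), 20(W), all W → L
n=26: reaches L-position 25 → W
n=27: reaches L-position 25 → W
n=28: reaches L-position 25 → W
n=29: only reaches 28(W), 27(W), 26(W), 24(W), all W → L
The losing starting values of n are exactly the entries labelled L in this table (8 of them).

1, 5, 9, 13, 17, 21, 25, 29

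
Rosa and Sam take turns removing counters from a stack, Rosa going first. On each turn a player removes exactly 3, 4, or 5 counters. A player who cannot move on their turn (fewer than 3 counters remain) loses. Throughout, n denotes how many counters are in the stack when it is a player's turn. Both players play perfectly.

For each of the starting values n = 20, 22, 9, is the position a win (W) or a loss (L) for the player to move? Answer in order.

Use the standard recursion: the mover loses at a terminal position; elsewhere, the mover wins exactly when some move hands the opponent an L position.
n=0: no move → L
n=1: no move → L
n=2: no move → L
n=3: W (go to 0, an L position)
n=4: W (go to 1, an L position)
n=5: W (go to 2, an L position)
n=6: W (go to 2, an L position)
n=7: W (go to 2, an L position)
n=8: L (options 5(W), 4(W), 3(W) are all W)
n=9: L (options 6(W), 5(W), 4(W) are all W)
n=10: L (options 7(W), 6(W), 5(W) are all W)
n=11: W (go to 8, an L position)
n=12: W (go to 9, an L position)
n=13: W (go to 10, an L position)
n=14: W (go to 10, an L position)
n=15: W (go to 10, an L position)
n=16: L (options 13(W), 12(W), 11(W) are all W)
n=17: L (options 14(W), 13(W), 12(W) are all W)
n=18: L (options 15(W), 14(W), 13(W) are all W)
n=19: W (go to 16, an L position)
n=20: W (go to 17, an L position)
n=21: W (go to 18, an L position)
n=22: W (go to 18, an L position)

20: W, 22: W, 9: L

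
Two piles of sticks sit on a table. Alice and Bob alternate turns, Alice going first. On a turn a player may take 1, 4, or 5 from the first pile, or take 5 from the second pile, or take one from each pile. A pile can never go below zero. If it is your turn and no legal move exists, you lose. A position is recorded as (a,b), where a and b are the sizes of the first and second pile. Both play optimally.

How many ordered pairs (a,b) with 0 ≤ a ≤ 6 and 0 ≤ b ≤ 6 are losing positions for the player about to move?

Build the W/L table. Terminal = L. A non-terminal position is W if it has a move to some L; otherwise it is L.
Every move lowers a or b (never raises either), so fill the grid row by row in increasing a, and left to right within a row: each cell's successors are then already labelled.
      b=0  b=1  b=2  b=3  b=4  b=5  b=6
a=0:    L    L    L    L    L    W    W
a=1:    W    W    W    W    W    W    L
a=2:    L    L    L    L    L    W    W
a=3:    W    W    W    W    W    W    L
a=4:    W    W    W    W    W    L    W
a=5:    W    W    W    W    W    W    W
a=6:    W    W    W    W    W    L    W
Cells with no legal move (terminal, hence L): (0,0), (0,1), (0,2), (0,3), (0,4).
The remaining L cells, each justified by listing all of its moves:
(1,6): L (options (0,6)(W), (1,1)(W), (0,5)(W) are all W)
(2,0): L (sole option (1,0)(W) is W)
(2,1): L (options (1,1)(W), (1,0)(W) are all W)
(2,2): L (options (1,2)(W), (1,1)(W) are all W)
(2,3): L (options (1,3)(W), (1,2)(W) are all W)
(2,4): L (options (1,4)(W), (1,3)(W) are all W)
(3,6): L (options (2,6)(W), (3,1)(W), (2,5)(W) are all W)
(4,5): L (options (3,5)(W), (0,5)(W), (4,0)(W), (3,4)(W) are all W)
(6,5): L (options (5,5)(W), (2,5)(W), (1,5)(W), (6,0)(W), (5,4)(W) are all W)
Every other cell has at least one move into one of the L cells above, so it is W.
L cells per row: a=0: 5, a=1: 1, a=2: 5, a=3: 1, a=4: 1, a=5: 0, a=6: 1; total 14.

14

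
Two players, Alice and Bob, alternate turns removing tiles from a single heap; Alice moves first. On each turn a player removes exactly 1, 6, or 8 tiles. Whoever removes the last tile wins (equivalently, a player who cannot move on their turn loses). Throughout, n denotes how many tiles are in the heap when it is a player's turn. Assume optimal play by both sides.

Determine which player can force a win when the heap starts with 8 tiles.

Alice wins.

Build the W/L table. Terminal = L. A non-terminal position is W if it has a move to some L; otherwise it is L.
n=0: no move → L
n=1: can move to 0, which is L ⇒ W
n=2: the only move is to 1(W), a W ⇒ L
n=3: can move to 2, which is L ⇒ W
n=4: the only move is to 3(W), a W ⇒ L
n=5: can move to 4, which is L ⇒ W
n=6: can move to 0, which is L ⇒ W
n=7: moves to 6(W), 1(W); every one is W ⇒ L
n=8: can move to 7, which is L ⇒ W
The starting position 8 is W: Alice should remove 1, leaving 7, handing over an L position.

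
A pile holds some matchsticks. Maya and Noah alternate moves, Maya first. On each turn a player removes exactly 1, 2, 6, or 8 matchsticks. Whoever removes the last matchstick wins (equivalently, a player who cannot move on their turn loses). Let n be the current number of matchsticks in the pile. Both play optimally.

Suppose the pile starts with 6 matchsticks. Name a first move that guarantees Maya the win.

Remove 6, leaving 0.

Use the standard recursion: the mover loses at a terminal position; elsewhere, the mover wins exactly when some move hands the opponent an L position.
n=0: no move → L
n=1: reaches L-position 0 → W
n=2: reaches L-position 0 → W
n=3: only reaches 2(W), 1(W), all W → L
n=4: reaches L-position 3 → W
n=5: reaches L-position 3 → W
n=6: reaches L-position 0 → W
From 6, the L positions reachable in one move are: 0.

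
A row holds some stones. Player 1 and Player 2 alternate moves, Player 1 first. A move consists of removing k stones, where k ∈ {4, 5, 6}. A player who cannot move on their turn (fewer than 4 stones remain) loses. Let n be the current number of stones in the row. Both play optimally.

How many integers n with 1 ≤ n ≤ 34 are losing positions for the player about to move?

15

Work bottom-up. With no move the player to move loses. Otherwise the position is W if at least one move leads to an L position for the opponent, and L if every move leads to a W.
n=0: no move → L
n=1: no move → L
n=2: no move → L
n=3: no move → L
n=4: reaches L-position 0 → W
n=5: reaches L-position 1 → W
n=6: reaches L-position 2 → W
n=7: reaches L-position 3 → W
n=8: reaches L-position 3 → W
n=9: reaches L-position 3 → W
n=10: only reaches 6(W), 5(W), 4(W), all W → L
n=11: only reaches 7(W), 6(W), 5(W), all W → L
n=12: only reaches 8(W), 7(W), 6(W), all W → L
n=13: only reaches 9(W), 8(W), 7(W), all W → L
n=14: reaches L-position 10 → W
n=15: reaches L-position 11 → W
n=16: reaches L-position 12 → W
n=17: reaches L-position 13 → W
n=18: reaches L-position 13 → W
n=19: reaches L-position 13 → W
n=20: only reaches 16(W), 15(W), 14(W), all W → L
n=21: only reaches 17(W), 16(W), 15(W), all W → L
n=22: only reaches 18(W), 17(W), 16(W), all W → L
n=23: only reaches 19(W), 18(W), 17(W), all W → L
n=24: reaches L-position 20 → W
n=25: reaches L-position 21 → W
n=26: reaches L-position 22 → W
n=27: reaches L-position 23 → W
n=28: reaches L-position 23 → W
n=29: reaches L-position 23 → W
n=30: only reaches 26(W), 25(W), 24(W), all W → L
n=31: only reaches 27(W), 26(W), 25(W), all W → L
n=32: only reaches 28(W), 27(W), 26(W), all W → L
n=33: only reaches 29(W), 28(W), 27(W), all W → L
n=34: reaches L-position 30 → W
L entries with 1 ≤ n ≤ 34 (n=0 is outside the asked range and is not counted): n = 1, 2, 3, 10, 11, 12, 13, 20, 21, 22, 23, 30, 31, 32, 33; that makes 15.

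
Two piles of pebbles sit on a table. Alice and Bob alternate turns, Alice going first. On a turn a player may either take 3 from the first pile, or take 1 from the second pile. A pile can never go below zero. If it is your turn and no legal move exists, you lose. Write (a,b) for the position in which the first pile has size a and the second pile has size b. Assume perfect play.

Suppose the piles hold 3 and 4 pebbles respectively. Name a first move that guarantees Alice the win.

Positions with no move are L. A position that does have a move is losing for the player to move precisely when every available move leads to a winning position for the opponent. Fill in the labels:
No move ever increases a pile, so every position that can arise here has a ≤ 3 and b ≤ 4; it is enough to label the cells with 0 ≤ a ≤ 3 and 0 ≤ b ≤ 4.
Every move lowers a or b (never raises either), so fill the grid row by row in increasing a, and left to right within a row: each cell's successors are then already labelled.
      b=0  b=1  b=2  b=3  b=4
a=0:    L    W    L    W    L
a=1:    L    W    L    W    L
a=2:    L    W    L    W    L
a=3:    W    L    W    L    W
Cells with no legal move (terminal, hence L): (0,0), (1,0), (2,0).
The remaining L cells, each justified by listing all of its moves:
(0,2): →(0,1)(W) only, which is W, so L
(0,4): →(0,3)(W) only, which is W, so L
(1,2): →(1,1)(W) only, which is W, so L
(1,4): →(1,3)(W) only, which is W, so L
(2,2): →(2,1)(W) only, which is W, so L
(2,4): →(2,3)(W) only, which is W, so L
(3,1): →(0,1)(W), (3,0)(W) — all W, so L
(3,3): →(0,3)(W), (3,2)(W) — all W, so L
Every other cell has at least one move into one of the L cells above, so it is W.
From (3,4), the L positions reachable in one move are: (0,4), (3,3). Any move reaching one of these is winning.

Move to (0,4).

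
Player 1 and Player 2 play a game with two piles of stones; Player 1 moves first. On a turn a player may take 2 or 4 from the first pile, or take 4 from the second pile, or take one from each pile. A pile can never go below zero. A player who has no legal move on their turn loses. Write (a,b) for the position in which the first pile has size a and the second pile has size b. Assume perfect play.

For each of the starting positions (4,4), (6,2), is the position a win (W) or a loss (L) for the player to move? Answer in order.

(4,4): W, (6,2): L

Positions with no move are L. A position that does have a move is losing for the player to move precisely when every available move leads to a winning position for the opponent. Fill in the labels:
No move ever increases a pile, so every position that can arise here has a ≤ 6 and b ≤ 4; it is enough to label the cells with 0 ≤ a ≤ 6 and 0 ≤ b ≤ 4.
Every move lowers a or b (never raises either), so fill the grid row by row in increasing a, and left to right within a row: each cell's successors are then already labelled.
      b=0  b=1  b=2  b=3  b=4
a=0:    L    L    L    L    W
a=1:    L    W    W    W    W
a=2:    W    W    W    W    L
a=3:    W    L    L    L    L
a=4:    W    W    W    W    W
a=5:    W    W    W    W    W
a=6:    L    L    L    L    W
Cells with no legal move (terminal, hence L): (0,0), (0,1), (0,2), (0,3), (1,0).
The remaining L cells, each justified by listing all of its moves:
(2,4): only reaches (0,4)(W), (2,0)(W), (1,3)(W), all W → L
(3,1): only reaches (1,1)(W), (2,0)(W), all W → L
(3,2): only reaches (1,2)(W), (2,1)(W), all W → L
(3,3): only reaches (1,3)(W), (2,2)(W), all W → L
(3,4): only reaches (1,4)(W), (3,0)(W), (2,3)(W), all W → L
(6,0): only reaches (4,0)(W), (2,0)(W), all W → L
(6,1): only reaches (4,1)(W), (2,1)(W), (5,0)(W), all W → L
(6,2): only reaches (4,2)(W), (2,2)(W), (5,1)(W), all W → L
(6,3): only reaches (4,3)(W), (2,3)(W), (5,2)(W), all W → L
Every other cell has at least one move into one of the L cells above, so it is W.
(4,4): the move to (2,4) reaches an L cell, so W
(6,2): one of the L cells justified above, so L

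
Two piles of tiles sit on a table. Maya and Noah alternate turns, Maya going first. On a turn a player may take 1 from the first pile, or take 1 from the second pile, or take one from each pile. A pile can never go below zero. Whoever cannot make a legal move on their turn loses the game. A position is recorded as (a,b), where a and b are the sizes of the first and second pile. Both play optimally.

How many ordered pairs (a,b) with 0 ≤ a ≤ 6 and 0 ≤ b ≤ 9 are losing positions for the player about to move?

20

Compute win/loss labels from the base case upward. A position with no move is L. Any other position is W if it can reach an L in one move, else L.
Every move lowers a or b (never raises either), so fill the grid row by row in increasing a, and left to right within a row: each cell's successors are then already labelled.
      b=0  b=1  b=2  b=3  b=4  b=5  b=6  b=7  b=8  b=9
a=0:    L    W    L    W    L    W    L    W    L    W
a=1:    W    W    W    W    W    W    W    W    W    W
a=2:    L    W    L    W    L    W    L    W    L    W
a=3:    W    W    W    W    W    W    W    W    W    W
a=4:    L    W    L    W    L    W    L    W    L    W
a=5:    W    W    W    W    W    W    W    W    W    W
a=6:    L    W    L    W    L    W    L    W    L    W
Cells with no legal move (terminal, hence L): (0,0).
The remaining L cells, each justified by listing all of its moves:
(0,2): L (sole option (0,1)(W) is W)
(0,4): L (sole option (0,3)(W) is W)
(0,6): L (sole option (0,5)(W) is W)
(0,8): L (sole option (0,7)(W) is W)
(2,0): L (sole option (1,0)(W) is W)
(2,2): L (options (1,2)(W), (2,1)(W), (1,1)(W) are all W)
(2,4): L (options (1,4)(W), (2,3)(W), (1,3)(W) are all W)
(2,6): L (options (1,6)(W), (2,5)(W), (1,5)(W) are all W)
(2,8): L (options (1,8)(W), (2,7)(W), (1,7)(W) are all W)
(4,0): L (sole option (3,0)(W) is W)
(4,2): L (options (3,2)(W), (4,1)(W), (3,1)(W) are all W)
(4,4): L (options (3,4)(W), (4,3)(W), (3,3)(W) are all W)
(4,6): L (options (3,6)(W), (4,5)(W), (3,5)(W) are all W)
(4,8): L (options (3,8)(W), (4,7)(W), (3,7)(W) are all W)
(6,0): L (sole option (5,0)(W) is W)
(6,2): L (options (5,2)(W), (6,1)(W), (5,1)(W) are all W)
(6,4): L (options (5,4)(W), (6,3)(W), (5,3)(W) are all W)
(6,6): L (options (5,6)(W), (6,5)(W), (5,5)(W) are all W)
(6,8): L (options (5,8)(W), (6,7)(W), (5,7)(W) are all W)
Every other cell has at least one move into one of the L cells above, so it is W.
L cells per row: a=0: 5, a=1: 0, a=2: 5, a=3: 0, a=4: 5, a=5: 0, a=6: 5; total 20.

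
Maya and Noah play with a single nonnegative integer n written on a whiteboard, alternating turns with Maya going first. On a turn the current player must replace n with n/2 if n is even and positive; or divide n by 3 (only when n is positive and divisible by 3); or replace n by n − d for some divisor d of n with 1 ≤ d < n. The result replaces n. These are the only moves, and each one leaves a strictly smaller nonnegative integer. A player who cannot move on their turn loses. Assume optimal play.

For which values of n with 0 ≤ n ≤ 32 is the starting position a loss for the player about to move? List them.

Use the standard recursion: the mover loses at a terminal position; elsewhere, the mover wins exactly when some move hands the opponent an L position.
n=0: no move → L
n=1: no move → L
n=2: can move to 1, which is L ⇒ W
n=3: can move to 1, which is L ⇒ W
n=4: moves to 2(W), 3(W); every one is W ⇒ L
n=5: can move to 4, which is L ⇒ W
n=6: can move to 4, which is L ⇒ W
n=7: the only move is to 6(W), a W ⇒ L
n=8: can move to 4, which is L ⇒ W
n=9: moves to 3(W), 6(W), 8(W); every one is W ⇒ L
n=10: can move to 9, which is L ⇒ W
n=11: the only move is to 10(W), a W ⇒ L
n=12: can move to 4, which is L ⇒ W
n=13: the only move is to 12(W), a W ⇒ L
n=14: can move to 7, which is L ⇒ W
n=15: moves to 5(W), 10(W), 12(W), 14(W); every one is W ⇒ L
n=16: can move to 15, which is L ⇒ W
n=17: the only move is to 16(W), a W ⇒ L
n=18: can move to 9, which is L ⇒ W
n=19: the only move is to 18(W), a W ⇒ L
n=20: can move to 15, which is L ⇒ W
n=21: can move to 7, which is L ⇒ W
n=22: can move to 11, which is L ⇒ W
n=23: the only move is to 22(W), a W ⇒ L
n=24: can move to 23, which is L ⇒ W
n=25: moves to 20(W), 24(W); every one is W ⇒ L
n=26: can move to 13, which is L ⇒ W
n=27: can move to 9, which is L ⇒ W
n=28: moves to 14(W), 21(W), 24(W), 26(W), 27(W); every one is W ⇒ L
n=29: can move to 28, which is L ⇒ W
n=30: can move to 15, which is L ⇒ W
n=31: the only move is to 30(W), a W ⇒ L
n=32: can move to 28, which is L ⇒ W
Reading off the rows marked L gives the requested list; there are 14 such values of n.

0, 1, 4, 7, 9, 11, 13, 15, 17, 19, 23, 25, 28, 31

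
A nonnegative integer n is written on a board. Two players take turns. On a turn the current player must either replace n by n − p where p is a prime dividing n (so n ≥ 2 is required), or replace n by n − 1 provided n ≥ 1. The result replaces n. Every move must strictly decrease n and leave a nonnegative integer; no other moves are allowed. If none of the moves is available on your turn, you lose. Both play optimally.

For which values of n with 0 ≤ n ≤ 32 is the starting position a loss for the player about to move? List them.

Classify positions by backward induction: terminal positions (no move available) are L. From any other position, the mover wins iff some move reaches an L.
n=0: no move → L
n=1: can move to 0, which is L ⇒ W
n=2: can move to 0, which is L ⇒ W
n=3: can move to 0, which is L ⇒ W
n=4: moves to 2(W), 3(W); every one is W ⇒ L
n=5: can move to 0, which is L ⇒ W
n=6: can move to 4, which is L ⇒ W
n=7: can move to 0, which is L ⇒ W
n=8: moves to 6(W), 7(W); every one is W ⇒ L
n=9: can move to 8, which is L ⇒ W
n=10: can move to 8, which is L ⇒ W
n=11: can move to 0, which is L ⇒ W
n=12: moves to 9(W), 10(W), 11(W); every one is W ⇒ L
n=13: can move to 0, which is L ⇒ W
n=14: can move to 12, which is L ⇒ W
n=15: can move to 12, which is L ⇒ W
n=16: moves to 14(W), 15(W); every one is W ⇒ L
n=17: can move to 0, which is L ⇒ W
n=18: can move to 16, which is L ⇒ W
n=19: can move to 0, which is L ⇒ W
n=20: moves to 15(W), 18(W), 19(W); every one is W ⇒ L
n=21: can move to 20, which is L ⇒ W
n=22: can move to 20, which is L ⇒ W
n=23: can move to 0, which is L ⇒ W
n=24: moves to 21(W), 22(W), 23(W); every one is W ⇒ L
n=25: can move to 20, which is L ⇒ W
n=26: can move to 24, which is L ⇒ W
n=27: can move to 24, which is L ⇒ W
n=28: moves to 21(W), 26(W), 27(W); every one is W ⇒ L
n=29: can move to 0, which is L ⇒ W
n=30: can move to 28, which is L ⇒ W
n=31: can move to 0, which is L ⇒ W
n=32: moves to 30(W), 31(W); every one is W ⇒ L
The losing starting values of n are exactly the entries labelled L in this table (9 of them).

0, 4, 8, 12, 16, 20, 24, 28, 32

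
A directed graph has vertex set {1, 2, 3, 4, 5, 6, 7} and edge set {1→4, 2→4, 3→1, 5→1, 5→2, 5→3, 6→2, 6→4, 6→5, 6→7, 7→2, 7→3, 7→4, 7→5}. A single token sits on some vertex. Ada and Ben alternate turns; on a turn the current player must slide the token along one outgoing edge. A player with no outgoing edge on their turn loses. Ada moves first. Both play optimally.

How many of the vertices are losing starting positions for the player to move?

Label each position W (a win for the player to move) or L (a loss). A position with no legal move is L; any other position is W exactly when some move reaches an L, and L when every move reaches a W.
Every edge goes from a vertex to one that appears earlier in the order 4, 1, 3, 2, 5, 7, 6, so processing vertices in that order labels each vertex after all of its successors.
4: no outgoing edge → L
1: can move to 4, which is L ⇒ W
3: the only move is to 1(W), a W ⇒ L
2: can move to 4, which is L ⇒ W
5: can move to 3, which is L ⇒ W
7: can move to 3, which is L ⇒ W
6: can move to 4, which is L ⇒ W
The L vertices are 3, 4; that is 2 in all.

2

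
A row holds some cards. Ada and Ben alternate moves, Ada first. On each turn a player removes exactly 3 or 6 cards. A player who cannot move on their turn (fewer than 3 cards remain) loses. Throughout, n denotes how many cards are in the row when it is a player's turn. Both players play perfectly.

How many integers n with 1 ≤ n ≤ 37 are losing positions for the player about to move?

13

Classify positions by backward induction: terminal positions (no move available) are L. From any other position, the mover wins iff some move reaches an L.
n=0: no move → L
n=1: no move → L
n=2: no move → L
n=3: →0(L), so W
n=4: →1(L), so W
n=5: →2(L), so W
n=6: →0(L), so W
n=7: →1(L), so W
n=8: →2(L), so W
n=9: →6(W), 3(W) — all W, so L
n=10: →7(W), 4(W) — all W, so L
n=11: →8(W), 5(W) — all W, so L
n=12: →9(L), so W
n=13: →10(L), so W
n=14: →11(L), so W
n=15: →9(L), so W
n=16: →10(L), so W
n=17: →11(L), so W
n=18: →15(W), 12(W) — all W, so L
n=19: →16(W), 13(W) — all W, so L
n=20: →17(W), 14(W) — all W, so L
n=21: →18(L), so W
n=22: →19(L), so W
n=23: →20(L), so W
n=24: →18(L), so W
n=25: →19(L), so W
n=26: →20(L), so W
n=27: →24(W), 21(W) — all W, so L
n=28: →25(W), 22(W) — all W, so L
n=29: →26(W), 23(W) — all W, so L
n=30: →27(L), so W
n=31: →28(L), so W
n=32: →29(L), so W
n=33: →27(L), so W
n=34: →28(L), so W
n=35: →29(L), so W
n=36: →33(W), 30(W) — all W, so L
n=37: →34(W), 31(W) — all W, so L
L entries with 1 ≤ n ≤ 37 (n=0 is outside the asked range and is not counted): n = 1, 2, 9, 10, 11, 18, 19, 20, 27, 28, 29, 36, 37; that makes 13.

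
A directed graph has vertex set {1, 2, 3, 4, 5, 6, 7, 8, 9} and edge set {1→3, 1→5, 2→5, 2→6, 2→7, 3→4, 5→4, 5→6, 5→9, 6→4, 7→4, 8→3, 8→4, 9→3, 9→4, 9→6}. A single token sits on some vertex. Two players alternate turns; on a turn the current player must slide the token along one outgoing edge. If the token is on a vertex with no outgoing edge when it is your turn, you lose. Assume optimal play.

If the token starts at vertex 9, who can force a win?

Use the standard recursion: the mover loses at a terminal position; elsewhere, the mover wins exactly when some move hands the opponent an L position.
Every edge goes from a vertex to one that appears earlier in the order 4, 3, 8, 6, 9, 5, 1, 7, 2, so processing vertices in that order labels each vertex after all of its successors.
4: no outgoing edge → L
3: can move to 4, which is L ⇒ W
8: can move to 4, which is L ⇒ W
6: can move to 4, which is L ⇒ W
9: can move to 4, which is L ⇒ W
5: can move to 4, which is L ⇒ W
1: moves to 5(W), 3(W); every one is W ⇒ L
7: can move to 4, which is L ⇒ W
2: moves to 7(W), 5(W), 6(W); every one is W ⇒ L
The starting position 9 is W: the player to move should move to 4, handing over an L position.

The first player wins.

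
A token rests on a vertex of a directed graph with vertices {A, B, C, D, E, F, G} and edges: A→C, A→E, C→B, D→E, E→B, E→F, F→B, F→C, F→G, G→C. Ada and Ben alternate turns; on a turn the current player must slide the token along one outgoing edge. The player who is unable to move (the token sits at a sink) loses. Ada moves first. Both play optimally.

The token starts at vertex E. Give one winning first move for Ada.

Work bottom-up. With no move the player to move loses. Otherwise the position is W if at least one move leads to an L position for the opponent, and L if every move leads to a W.
Every edge goes from a vertex to one that appears earlier in the order B, C, G, F, E, A, D, so processing vertices in that order labels each vertex after all of its successors.
B: no outgoing edge → L
C: →B(L), so W
G: →C(W) only, which is W, so L
F: →G(L), so W
E: →B(L), so W
A: →E(W), C(W) — all W, so L
D: →E(W) only, which is W, so L
From E, the L positions reachable in one move are: B.

Move to B.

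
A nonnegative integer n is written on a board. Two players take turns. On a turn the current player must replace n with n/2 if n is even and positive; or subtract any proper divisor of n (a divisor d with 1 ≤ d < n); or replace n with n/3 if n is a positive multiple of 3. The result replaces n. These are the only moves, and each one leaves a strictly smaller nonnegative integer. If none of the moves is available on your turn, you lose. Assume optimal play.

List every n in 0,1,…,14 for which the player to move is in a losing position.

Compute win/loss labels from the base case upward. A position with no move is L. Any other position is W if it can reach an L in one move, else L.
n=0: no move → L
n=1: no move → L
n=2: W (go to 1, an L position)
n=3: W (go to 1, an L position)
n=4: L (options 2(W), 3(W) are all W)
n=5: W (go to 4, an L position)
n=6: W (go to 4, an L position)
n=7: L (sole option 6(W) is W)
n=8: W (go to 4, an L position)
n=9: L (options 3(W), 6(W), 8(W) are all W)
n=10: W (go to 9, an L position)
n=11: L (sole option 10(W) is W)
n=12: W (go to 4, an L position)
n=13: L (sole option 12(W) is W)
n=14: W (go to 7, an L position)
Reading off the rows marked L gives the requested list; there are 7 such values of n.

0, 1, 4, 7, 9, 11, 13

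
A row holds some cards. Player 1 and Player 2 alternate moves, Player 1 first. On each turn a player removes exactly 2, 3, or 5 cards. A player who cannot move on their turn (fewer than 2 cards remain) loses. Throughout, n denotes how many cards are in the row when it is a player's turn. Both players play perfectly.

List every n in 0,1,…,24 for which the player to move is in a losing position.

0, 1, 7, 8, 14, 15, 21, 22

Positions with no move are L. A position that does have a move is losing for the player to move precisely when every available move leads to a winning position for the opponent. Fill in the labels:
n=0: no move → L
n=1: no move → L
n=2: can move to 0, which is L ⇒ W
n=3: can move to 1, which is L ⇒ W
n=4: can move to 1, which is L ⇒ W
n=5: can move to 0, which is L ⇒ W
n=6: can move to 1, which is L ⇒ W
n=7: moves to 5(W), 4(W), 2(W); every one is W ⇒ L
n=8: moves to 6(W), 5(W), 3(W); every one is W ⇒ L
n=9: can move to 7, which is L ⇒ W
n=10: can move to 8, which is L ⇒ W
n=11: can move to 8, which is L ⇒ W
n=12: can move to 7, which is L ⇒ W
n=13: can move to 8, which is L ⇒ W
n=14: moves to 12(W), 11(W), 9(W); every one is W ⇒ L
n=15: moves to 13(W), 12(W), 10(W); every one is W ⇒ L
n=16: can move to 14, which is L ⇒ W
n=17: can move to 15, which is L ⇒ W
n=18: can move to 15, which is L ⇒ W
n=19: can move to 14, which is L ⇒ W
n=20: can move to 15, which is L ⇒ W
n=21: moves to 19(W), 18(W), 16(W); every one is W ⇒ L
n=22: moves to 20(W), 19(W), 17(W); every one is W ⇒ L
n=23: can move to 21, which is L ⇒ W
n=24: can move to 22, which is L ⇒ W
The losing starting values of n are exactly the entries labelled L in this table (8 of them).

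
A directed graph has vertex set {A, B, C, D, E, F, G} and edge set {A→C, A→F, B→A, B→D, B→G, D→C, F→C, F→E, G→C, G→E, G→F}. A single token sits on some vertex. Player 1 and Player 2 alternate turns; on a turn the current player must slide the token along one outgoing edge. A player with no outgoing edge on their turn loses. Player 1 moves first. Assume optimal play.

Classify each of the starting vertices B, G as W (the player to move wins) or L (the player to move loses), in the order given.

B: L, G: W

Compute win/loss labels from the base case upward. A position with no move is L. Any other position is W if it can reach an L in one move, else L.
Every edge goes from a vertex to one that appears earlier in the order C, E, F, A, G, D, B, so processing vertices in that order labels each vertex after all of its successors.
C: no outgoing edge → L
E: no outgoing edge → L
F: can move to E, which is L ⇒ W
A: can move to C, which is L ⇒ W
G: can move to E, which is L ⇒ W
D: can move to C, which is L ⇒ W
B: moves to D(W), G(W), A(W); every one is W ⇒ L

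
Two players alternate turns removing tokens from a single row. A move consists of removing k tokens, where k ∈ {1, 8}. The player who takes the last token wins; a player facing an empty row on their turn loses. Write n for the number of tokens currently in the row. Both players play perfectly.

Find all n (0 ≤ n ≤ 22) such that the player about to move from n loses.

0, 2, 4, 6, 9, 11, 13, 15, 18, 20, 22

Build the W/L table. Terminal = L. A non-terminal position is W if it has a move to some L; otherwise it is L.
n=0: no move → L
n=1: reaches L-position 0 → W
n=2: only reaches 1(W), which is W → L
n=3: reaches L-position 2 → W
n=4: only reaches 3(W), which is W → L
n=5: reaches L-position 4 → W
n=6: only reaches 5(W), which is W → L
n=7: reaches L-position 6 → W
n=8: reaches L-position 0 → W
n=9: only reaches 8(W), 1(W), all W → L
n=10: reaches L-position 9 → W
n=11: only reaches 10(W), 3(W), all W → L
n=12: reaches L-position 11 → W
n=13: only reaches 12(W), 5(W), all W → L
n=14: reaches L-position 13 → W
n=15: only reaches 14(W), 7(W), all W → L
n=16: reaches L-position 15 → W
n=17: reaches L-position 9 → W
n=18: only reaches 17(W), 10(W), all W → L
n=19: reaches L-position 18 → W
n=20: only reaches 19(W), 12(W), all W → L
n=21: reaches L-position 20 → W
n=22: only reaches 21(W), 14(W), all W → L
The losing starting values of n are exactly the entries labelled L in this table (11 of them).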